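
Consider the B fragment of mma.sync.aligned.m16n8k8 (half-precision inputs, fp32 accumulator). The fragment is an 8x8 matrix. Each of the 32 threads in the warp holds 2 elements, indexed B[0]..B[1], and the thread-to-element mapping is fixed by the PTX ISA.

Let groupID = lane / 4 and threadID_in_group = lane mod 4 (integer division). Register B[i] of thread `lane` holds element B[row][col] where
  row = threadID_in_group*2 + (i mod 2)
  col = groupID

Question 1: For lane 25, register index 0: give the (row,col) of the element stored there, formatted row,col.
2,6

lane 25→25/4=6, 25 mod 4=1
i=0  r:2·1+0→2  c:6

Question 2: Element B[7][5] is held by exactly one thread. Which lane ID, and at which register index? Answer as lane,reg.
c:5=>grp=5  r:7=>tig=3,lo=1
L=5*4+3=23  i=1=1

23,1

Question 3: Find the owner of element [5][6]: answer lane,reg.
c:6=>grp=6  r:5=>tig=2,lo=1
L=6*4+2=26  i=1=1

26,1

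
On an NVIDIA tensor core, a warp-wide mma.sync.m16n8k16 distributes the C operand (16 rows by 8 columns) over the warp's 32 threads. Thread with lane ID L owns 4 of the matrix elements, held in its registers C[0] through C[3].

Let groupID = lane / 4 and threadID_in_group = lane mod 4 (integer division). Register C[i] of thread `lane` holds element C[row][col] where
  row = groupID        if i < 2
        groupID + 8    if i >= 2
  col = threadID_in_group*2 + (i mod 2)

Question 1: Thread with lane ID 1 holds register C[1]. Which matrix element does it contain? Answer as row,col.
1: G=0,T=1
[1] (0+0,1*2+1) = (0,3)

0,3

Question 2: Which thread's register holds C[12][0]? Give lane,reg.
r: 12->gid=4,r8=1  c: 0->tid=0,i&1=0
L=4*4+0=16  i=1*2+0=2

16,2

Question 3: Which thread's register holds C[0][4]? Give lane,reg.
r:0=>grp=0,rB=0  c:4=>tig=2,lo=0
L=0*4+2=2  i=0*2+0=0

2,0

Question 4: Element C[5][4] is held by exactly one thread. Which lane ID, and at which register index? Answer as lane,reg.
22,0

r=5→G=5,rhi=0  c=4→T=2,p=0
L=5*4+2=22  i=0*2+0=0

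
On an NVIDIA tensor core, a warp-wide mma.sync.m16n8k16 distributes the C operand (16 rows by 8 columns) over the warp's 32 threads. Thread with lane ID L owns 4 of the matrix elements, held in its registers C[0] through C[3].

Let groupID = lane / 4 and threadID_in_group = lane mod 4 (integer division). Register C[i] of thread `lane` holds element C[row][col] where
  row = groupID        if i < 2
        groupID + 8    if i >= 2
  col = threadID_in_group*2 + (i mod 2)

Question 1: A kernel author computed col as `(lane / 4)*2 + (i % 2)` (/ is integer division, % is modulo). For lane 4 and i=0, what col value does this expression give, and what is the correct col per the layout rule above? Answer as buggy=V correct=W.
`(lane / 4)*2 + (i % 2)`[4,0]⇒2
lane 4⇒4/4=1, 4 mod 4=0
i=0  r:1+0⇒1  c:2·0+0⇒0
col: 2 vs 0

buggy=2 correct=0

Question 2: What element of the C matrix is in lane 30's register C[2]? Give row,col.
15,4

lane 30: gr=7 (30/4), th=2 (30%4)
i=2: r=7+8=15, c=2*2+0=4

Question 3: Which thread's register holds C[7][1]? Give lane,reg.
28,1

r:7=>grp=7,rB=0  c:1=>tig=0,lo=1
L=7*4+0=28  i=0*2+1=1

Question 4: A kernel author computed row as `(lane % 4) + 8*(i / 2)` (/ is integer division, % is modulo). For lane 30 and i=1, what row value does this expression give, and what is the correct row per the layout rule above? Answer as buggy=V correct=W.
`(lane % 4) + 8*(i / 2)`[30,1]->2
lane 30->30/4=7, 30 mod 4=2
i=1  r:7+0->7  c:2·2+1->5
row: 2 vs 7

buggy=2 correct=7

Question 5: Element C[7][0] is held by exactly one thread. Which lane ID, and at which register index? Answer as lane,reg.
r=7⇒gr=7,Rb=0  c=0⇒th=0,odd=0
L=7*4+0=28  i=0*2+0=0

28,0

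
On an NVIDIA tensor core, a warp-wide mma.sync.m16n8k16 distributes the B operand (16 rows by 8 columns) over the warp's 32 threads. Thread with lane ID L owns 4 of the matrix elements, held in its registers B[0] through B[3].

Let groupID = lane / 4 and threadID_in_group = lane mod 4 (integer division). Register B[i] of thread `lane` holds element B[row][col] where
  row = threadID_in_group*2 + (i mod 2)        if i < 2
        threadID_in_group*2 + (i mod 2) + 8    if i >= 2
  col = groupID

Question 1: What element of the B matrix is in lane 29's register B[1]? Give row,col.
3,7

L=29->g=29>>2=7, t=29&3=1
[1]->row 1·2+1+0=3  col g=7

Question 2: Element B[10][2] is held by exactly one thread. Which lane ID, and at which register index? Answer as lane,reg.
9,2

c: 2->gid=2  r: 10->r8=1,tid=1,i&1=0
L=2*4+1=9  i=1*2+0=2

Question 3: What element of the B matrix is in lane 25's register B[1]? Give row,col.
L=25→G=25>>2=6, T=25&3=1
[1]→row 1·2+1+0=3  col G=6

3,6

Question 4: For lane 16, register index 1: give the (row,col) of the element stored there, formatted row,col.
1,4

lane 16=>16/4=4, 16 mod 4=0
i=1  r:2·0+1+0=>1  c:4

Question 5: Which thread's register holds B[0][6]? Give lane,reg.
c=6->g=6  r=0->rb=0,t=0,b0=0
L=6*4+0=24  i=0*2+0=0

24,0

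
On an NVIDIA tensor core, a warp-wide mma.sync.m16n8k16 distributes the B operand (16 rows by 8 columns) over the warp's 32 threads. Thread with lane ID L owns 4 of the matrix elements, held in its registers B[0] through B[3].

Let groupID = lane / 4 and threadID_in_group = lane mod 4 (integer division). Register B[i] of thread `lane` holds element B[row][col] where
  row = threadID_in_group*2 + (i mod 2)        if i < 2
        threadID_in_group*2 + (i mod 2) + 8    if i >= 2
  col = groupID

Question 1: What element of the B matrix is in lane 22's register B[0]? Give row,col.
4,5

L=22⇒gr=22>>2=5, th=22&3=2
[0]⇒row 2·2+0+0=4  col gr=5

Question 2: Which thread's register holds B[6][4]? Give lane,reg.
19,0

c=4->g=4  r=6->rb=0,t=3,b0=0
L=4*4+3=19  i=0*2+0=0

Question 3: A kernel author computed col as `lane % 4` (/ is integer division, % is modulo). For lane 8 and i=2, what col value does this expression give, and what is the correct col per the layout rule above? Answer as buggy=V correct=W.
buggy=0 correct=2

`lane % 4`[8,2]⇒0
lane 8⇒8/4=2, 8 mod 4=0
i=2  r:2·0+0+8⇒8  c:2
col: 0 vs 2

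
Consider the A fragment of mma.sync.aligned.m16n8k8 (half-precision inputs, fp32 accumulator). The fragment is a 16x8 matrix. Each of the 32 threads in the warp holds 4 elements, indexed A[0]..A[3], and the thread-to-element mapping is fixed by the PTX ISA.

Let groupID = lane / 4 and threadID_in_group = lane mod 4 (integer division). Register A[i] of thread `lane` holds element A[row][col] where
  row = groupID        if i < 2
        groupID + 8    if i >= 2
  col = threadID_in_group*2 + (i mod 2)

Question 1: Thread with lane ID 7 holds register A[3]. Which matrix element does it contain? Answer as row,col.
lane 7: gid=1 (7/4), tid=3 (7%4)
i=3: r=1+8=9, c=3*2+1=7

9,7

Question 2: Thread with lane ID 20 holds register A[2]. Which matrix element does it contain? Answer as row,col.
13,0

20: grp=5,tig=0
[2] (5+8,0*2+0) = (13,0)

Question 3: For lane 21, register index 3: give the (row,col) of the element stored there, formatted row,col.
13,3

lane 21=>21/4=5, 21 mod 4=1
i=3  r:5+8=>13  c:2·1+1=>3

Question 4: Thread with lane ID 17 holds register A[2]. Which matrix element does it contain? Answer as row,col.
lane 17: gr=4 (17/4), th=1 (17%4)
i=2: r=4+8=12, c=1*2+0=2

12,2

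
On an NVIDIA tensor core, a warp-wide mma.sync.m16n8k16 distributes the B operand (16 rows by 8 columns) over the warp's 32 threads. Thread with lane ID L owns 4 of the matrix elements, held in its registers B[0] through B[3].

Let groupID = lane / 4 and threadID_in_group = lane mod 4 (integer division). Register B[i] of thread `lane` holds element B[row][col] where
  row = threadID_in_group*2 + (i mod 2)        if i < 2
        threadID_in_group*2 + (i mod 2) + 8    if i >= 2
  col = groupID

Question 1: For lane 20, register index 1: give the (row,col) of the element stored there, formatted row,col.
lane 20: grp=5 (20/4), tig=0 (20%4)
i=1: r=0*2+1+0=1, c=grp=5

1,5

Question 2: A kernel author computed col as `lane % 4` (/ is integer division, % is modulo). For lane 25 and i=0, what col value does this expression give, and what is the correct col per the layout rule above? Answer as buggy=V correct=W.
`lane % 4`[25,0]=>1
25: grp=6,tig=1
[0] (1*2+0+0,6) = (2,6)
col: 1 vs 6

buggy=1 correct=6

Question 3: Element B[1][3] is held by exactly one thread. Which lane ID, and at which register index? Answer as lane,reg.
c=3⇒gr=3  r=1⇒Rb=0,th=0,odd=1
L=3*4+0=12  i=0*2+1=1

12,1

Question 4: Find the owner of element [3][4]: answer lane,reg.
c: 4->gid=4  r: 3->r8=0,tid=1,i&1=1
L=4*4+1=17  i=0*2+1=1

17,1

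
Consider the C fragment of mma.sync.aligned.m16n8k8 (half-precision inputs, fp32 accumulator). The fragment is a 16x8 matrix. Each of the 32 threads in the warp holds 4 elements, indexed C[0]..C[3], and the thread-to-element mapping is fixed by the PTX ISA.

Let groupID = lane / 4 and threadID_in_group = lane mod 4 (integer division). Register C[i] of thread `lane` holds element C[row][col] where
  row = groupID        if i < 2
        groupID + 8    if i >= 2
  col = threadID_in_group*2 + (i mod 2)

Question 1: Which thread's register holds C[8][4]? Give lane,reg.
2,2

r:8=>grp=0,rB=1  c:4=>tig=2,lo=0
L=0*4+2=2  i=1*2+0=2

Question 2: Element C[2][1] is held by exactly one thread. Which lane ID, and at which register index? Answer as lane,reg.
8,1

r=2->g=2,rb=0  c=1->t=0,b0=1
L=2*4+0=8  i=0*2+1=1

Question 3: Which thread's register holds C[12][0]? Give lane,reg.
r=12→G=4,rhi=1  c=0→T=0,p=0
L=4*4+0=16  i=1*2+0=2

16,2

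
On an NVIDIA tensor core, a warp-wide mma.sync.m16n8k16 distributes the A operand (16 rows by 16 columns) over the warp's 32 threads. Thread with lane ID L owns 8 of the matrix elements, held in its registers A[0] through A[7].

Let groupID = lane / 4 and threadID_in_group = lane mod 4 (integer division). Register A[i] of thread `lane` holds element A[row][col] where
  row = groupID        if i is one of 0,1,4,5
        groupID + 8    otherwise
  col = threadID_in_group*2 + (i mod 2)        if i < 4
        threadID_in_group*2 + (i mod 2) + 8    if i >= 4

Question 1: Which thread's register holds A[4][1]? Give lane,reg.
16,1

r: 4->gid=4,r8=0  c: 1->c8=0,tid=0,i&1=1
L=4*4+0=16  i=0*4+0*2+1=1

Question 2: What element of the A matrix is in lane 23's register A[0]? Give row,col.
L=23->g=23>>2=5, t=23&3=3
[0]->row 5+0=5  col 3·2+0+0=6

5,6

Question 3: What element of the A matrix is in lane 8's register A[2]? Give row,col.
10,0

8: g=2,t=0
[2] (2+8,0*2+0+0) = (10,0)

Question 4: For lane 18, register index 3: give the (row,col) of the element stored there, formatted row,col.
L=18->g=18>>2=4, t=18&3=2
[3]->row 4+8=12  col 2·2+1+0=5

12,5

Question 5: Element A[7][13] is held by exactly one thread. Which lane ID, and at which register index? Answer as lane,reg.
30,5

r=7->g=7,rb=0  c=13->cb=1,t=2,b0=1
L=7*4+2=30  i=1*4+0*2+1=5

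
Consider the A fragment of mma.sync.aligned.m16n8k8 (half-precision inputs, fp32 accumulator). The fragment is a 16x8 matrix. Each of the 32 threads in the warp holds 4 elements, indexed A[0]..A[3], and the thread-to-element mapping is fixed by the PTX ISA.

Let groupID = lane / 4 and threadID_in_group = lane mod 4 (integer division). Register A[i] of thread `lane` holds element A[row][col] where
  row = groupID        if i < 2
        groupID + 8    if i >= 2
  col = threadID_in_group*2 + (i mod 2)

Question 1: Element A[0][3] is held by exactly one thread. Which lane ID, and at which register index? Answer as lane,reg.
1,1

r=0⇒gr=0,Rb=0  c=3⇒th=1,odd=1
L=0*4+1=1  i=0*2+1=1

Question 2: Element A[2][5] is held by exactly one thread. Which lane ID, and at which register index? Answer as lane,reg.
r=2→G=2,rhi=0  c=5→T=2,p=1
L=2*4+2=10  i=0*2+1=1

10,1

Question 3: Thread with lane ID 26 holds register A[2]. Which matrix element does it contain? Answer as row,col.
26: gid=6,tid=2
[2] (6+8,2*2+0) = (14,4)

14,4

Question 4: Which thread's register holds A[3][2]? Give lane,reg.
r=3⇒gr=3,Rb=0  c=2⇒th=1,odd=0
L=3*4+1=13  i=0*2+0=0

13,0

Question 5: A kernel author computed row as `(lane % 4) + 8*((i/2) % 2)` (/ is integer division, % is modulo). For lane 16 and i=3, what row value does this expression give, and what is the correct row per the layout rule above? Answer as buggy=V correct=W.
`(lane % 4) + 8*((i/2) % 2)`[16,3]=>8
16: grp=4,tig=0
[3] (4+8,0*2+1) = (12,1)
row: 8 vs 12

buggy=8 correct=12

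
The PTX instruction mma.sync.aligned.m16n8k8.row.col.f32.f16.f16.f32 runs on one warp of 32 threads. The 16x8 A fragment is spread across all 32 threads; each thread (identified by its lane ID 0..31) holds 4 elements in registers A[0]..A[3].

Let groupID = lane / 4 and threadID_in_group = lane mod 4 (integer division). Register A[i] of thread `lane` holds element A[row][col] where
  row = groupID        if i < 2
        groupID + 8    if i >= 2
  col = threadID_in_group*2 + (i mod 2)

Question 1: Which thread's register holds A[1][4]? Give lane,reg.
6,0

r: 1->gid=1,r8=0  c: 4->tid=2,i&1=0
L=1*4+2=6  i=0*2+0=0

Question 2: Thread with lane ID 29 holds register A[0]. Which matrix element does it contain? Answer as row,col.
L=29→G=29>>2=7, T=29&3=1
[0]→row 7+0=7  col 1·2+0=2

7,2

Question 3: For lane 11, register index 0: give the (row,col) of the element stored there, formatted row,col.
2,6

L=11->g=11>>2=2, t=11&3=3
[0]->row 2+0=2  col 3·2+0=6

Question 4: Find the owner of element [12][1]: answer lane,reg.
r: 12->gid=4,r8=1  c: 1->tid=0,i&1=1
L=4*4+0=16  i=1*2+1=3

16,3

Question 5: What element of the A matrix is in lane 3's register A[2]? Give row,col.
3: G=0,T=3
[2] (0+8,3*2+0) = (8,6)

8,6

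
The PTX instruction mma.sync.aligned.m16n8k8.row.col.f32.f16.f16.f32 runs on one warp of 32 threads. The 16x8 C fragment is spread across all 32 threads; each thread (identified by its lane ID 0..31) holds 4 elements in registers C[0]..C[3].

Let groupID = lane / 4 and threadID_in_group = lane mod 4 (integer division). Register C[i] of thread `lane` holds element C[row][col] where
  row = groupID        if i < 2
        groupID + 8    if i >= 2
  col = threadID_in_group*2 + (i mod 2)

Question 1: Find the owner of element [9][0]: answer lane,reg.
4,2

r=9⇒gr=1,Rb=1  c=0⇒th=0,odd=0
L=1*4+0=4  i=1*2+0=2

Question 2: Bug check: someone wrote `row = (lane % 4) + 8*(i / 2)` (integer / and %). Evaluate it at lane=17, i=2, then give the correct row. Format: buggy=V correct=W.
`(lane % 4) + 8*(i / 2)`[17,2]->9
17: g=4,t=1
[2] (4+8,1*2+0) = (12,2)
row: 9 vs 12

buggy=9 correct=12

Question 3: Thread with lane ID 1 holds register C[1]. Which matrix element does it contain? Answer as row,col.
0,3

L=1->g=1>>2=0, t=1&3=1
[1]->row 0+0=0  col 1·2+1=3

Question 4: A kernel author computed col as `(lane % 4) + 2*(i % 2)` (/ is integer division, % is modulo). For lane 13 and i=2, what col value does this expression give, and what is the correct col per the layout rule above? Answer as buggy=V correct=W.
`(lane % 4) + 2*(i % 2)`[13,2]->1
lane 13->13/4=3, 13 mod 4=1
i=2  r:3+8->11  c:2·1+0->2
col: 1 vs 2

buggy=1 correct=2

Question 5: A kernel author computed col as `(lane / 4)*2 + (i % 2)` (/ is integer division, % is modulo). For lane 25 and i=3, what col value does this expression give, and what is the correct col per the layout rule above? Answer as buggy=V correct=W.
buggy=13 correct=3

`(lane / 4)*2 + (i % 2)`[25,3]=>13
lane 25=>25/4=6, 25 mod 4=1
i=3  r:6+8=>14  c:2·1+1=>3
col: 13 vs 3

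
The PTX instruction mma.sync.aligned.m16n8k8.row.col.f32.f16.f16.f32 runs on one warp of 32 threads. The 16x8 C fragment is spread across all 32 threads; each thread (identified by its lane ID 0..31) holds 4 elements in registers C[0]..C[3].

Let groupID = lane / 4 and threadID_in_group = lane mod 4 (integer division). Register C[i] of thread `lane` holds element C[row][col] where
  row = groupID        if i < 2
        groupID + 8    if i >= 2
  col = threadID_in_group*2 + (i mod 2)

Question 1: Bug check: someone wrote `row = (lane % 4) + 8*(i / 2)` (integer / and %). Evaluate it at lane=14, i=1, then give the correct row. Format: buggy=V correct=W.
buggy=2 correct=3

`(lane % 4) + 8*(i / 2)`[14,1]→2
lane 14: G=3 (14/4), T=2 (14%4)
i=1: r=3+0=3, c=2*2+1=5
row: 2 vs 3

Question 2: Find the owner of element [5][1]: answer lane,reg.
20,1

r=5→G=5,rhi=0  c=1→T=0,p=1
L=5*4+0=20  i=0*2+1=1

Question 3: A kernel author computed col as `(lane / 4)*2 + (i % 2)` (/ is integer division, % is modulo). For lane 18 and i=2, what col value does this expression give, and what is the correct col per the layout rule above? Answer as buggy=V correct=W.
buggy=8 correct=4

`(lane / 4)*2 + (i % 2)`[18,2]=>8
L=18=>grp=18>>2=4, tig=18&3=2
[2]=>row 4+8=12  col 2·2+0=4
col: 8 vs 4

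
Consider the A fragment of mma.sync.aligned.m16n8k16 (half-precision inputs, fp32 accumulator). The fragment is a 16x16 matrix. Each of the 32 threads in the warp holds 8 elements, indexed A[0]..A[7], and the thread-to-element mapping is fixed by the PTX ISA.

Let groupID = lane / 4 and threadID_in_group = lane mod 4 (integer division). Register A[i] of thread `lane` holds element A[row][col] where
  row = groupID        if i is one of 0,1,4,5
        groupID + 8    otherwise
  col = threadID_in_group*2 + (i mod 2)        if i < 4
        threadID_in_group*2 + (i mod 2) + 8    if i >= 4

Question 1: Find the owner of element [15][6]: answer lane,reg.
31,2

r:15=>grp=7,rB=1  c:6=>cB=0,tig=3,lo=0
L=7*4+3=31  i=0*4+1*2+0=2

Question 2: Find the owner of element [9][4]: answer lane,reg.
6,2

r:9=>grp=1,rB=1  c:4=>cB=0,tig=2,lo=0
L=1*4+2=6  i=0*4+1*2+0=2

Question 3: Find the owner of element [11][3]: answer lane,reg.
13,3

r=11->g=3,rb=1  c=3->cb=0,t=1,b0=1
L=3*4+1=13  i=0*4+1*2+1=3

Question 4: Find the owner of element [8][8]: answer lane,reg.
0,6

r:8=>grp=0,rB=1  c:8=>cB=1,tig=0,lo=0
L=0*4+0=0  i=1*4+1*2+0=6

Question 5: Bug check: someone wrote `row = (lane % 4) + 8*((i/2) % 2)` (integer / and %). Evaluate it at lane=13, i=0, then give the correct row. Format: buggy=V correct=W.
`(lane % 4) + 8*((i/2) % 2)`[13,0]->1
L=13->gid=13>>2=3, tid=13&3=1
[0]->row 3+0=3  col 1·2+0+0=2
row: 1 vs 3

buggy=1 correct=3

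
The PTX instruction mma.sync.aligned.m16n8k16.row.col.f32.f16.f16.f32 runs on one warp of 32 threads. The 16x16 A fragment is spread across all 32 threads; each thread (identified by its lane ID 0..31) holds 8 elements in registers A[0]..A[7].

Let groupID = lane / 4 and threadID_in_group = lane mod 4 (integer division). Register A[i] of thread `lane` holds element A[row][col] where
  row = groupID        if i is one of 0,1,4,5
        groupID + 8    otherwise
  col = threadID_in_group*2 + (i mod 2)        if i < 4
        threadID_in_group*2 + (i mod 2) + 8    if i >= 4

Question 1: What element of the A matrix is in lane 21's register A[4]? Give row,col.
L=21=>grp=21>>2=5, tig=21&3=1
[4]=>row 5+0=5  col 1·2+0+8=10

5,10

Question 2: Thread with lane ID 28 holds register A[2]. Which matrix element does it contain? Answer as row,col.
15,0

28: grp=7,tig=0
[2] (7+8,0*2+0+0) = (15,0)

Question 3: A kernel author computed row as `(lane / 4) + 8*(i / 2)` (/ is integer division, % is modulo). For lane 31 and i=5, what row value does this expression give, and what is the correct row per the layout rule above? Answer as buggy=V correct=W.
`(lane / 4) + 8*(i / 2)`[31,5]->23
lane 31->31/4=7, 31 mod 4=3
i=5  r:7+0->7  c:2·3+1+8->15
row: 23 vs 7

buggy=23 correct=7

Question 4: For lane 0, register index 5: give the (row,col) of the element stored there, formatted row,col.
0,9

0: gr=0,th=0
[5] (0+0,0*2+1+8) = (0,9)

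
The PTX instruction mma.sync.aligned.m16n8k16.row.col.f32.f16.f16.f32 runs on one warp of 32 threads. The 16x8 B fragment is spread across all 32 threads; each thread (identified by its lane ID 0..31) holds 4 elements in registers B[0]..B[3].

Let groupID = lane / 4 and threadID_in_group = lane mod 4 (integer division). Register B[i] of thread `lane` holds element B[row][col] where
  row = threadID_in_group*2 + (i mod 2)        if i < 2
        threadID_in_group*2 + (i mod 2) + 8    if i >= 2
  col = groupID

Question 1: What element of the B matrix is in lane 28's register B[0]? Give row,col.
L=28->gid=28>>2=7, tid=28&3=0
[0]->row 0·2+0+0=0  col gid=7

0,7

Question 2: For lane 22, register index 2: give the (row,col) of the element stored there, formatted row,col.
22: G=5,T=2
[2] (2*2+0+8,5) = (12,5)

12,5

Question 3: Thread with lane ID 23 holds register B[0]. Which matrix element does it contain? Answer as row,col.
6,5

23: gid=5,tid=3
[0] (3*2+0+0,5) = (6,5)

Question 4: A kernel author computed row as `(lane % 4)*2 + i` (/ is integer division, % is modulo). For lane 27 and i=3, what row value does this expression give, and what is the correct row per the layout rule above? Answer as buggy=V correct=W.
`(lane % 4)*2 + i`[27,3]->9
lane 27->27/4=6, 27 mod 4=3
i=3  r:2·3+1+8->15  c:6
row: 9 vs 15

buggy=9 correct=15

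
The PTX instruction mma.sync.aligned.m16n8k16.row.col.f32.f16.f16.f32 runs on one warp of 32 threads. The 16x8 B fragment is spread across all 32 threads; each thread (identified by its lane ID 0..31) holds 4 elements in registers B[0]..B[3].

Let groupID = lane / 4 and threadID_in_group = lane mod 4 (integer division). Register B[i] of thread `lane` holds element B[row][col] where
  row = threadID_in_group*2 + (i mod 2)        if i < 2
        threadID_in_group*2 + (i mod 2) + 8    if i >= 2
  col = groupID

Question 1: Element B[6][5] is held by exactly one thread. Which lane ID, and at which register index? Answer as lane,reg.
23,0

c=5→G=5  r=6→rhi=0,T=3,p=0
L=5*4+3=23  i=0*2+0=0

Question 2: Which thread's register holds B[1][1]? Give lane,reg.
c=1→G=1  r=1→rhi=0,T=0,p=1
L=1*4+0=4  i=0*2+1=1

4,1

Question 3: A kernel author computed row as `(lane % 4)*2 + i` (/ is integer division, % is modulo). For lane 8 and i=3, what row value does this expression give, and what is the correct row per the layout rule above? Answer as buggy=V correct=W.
`(lane % 4)*2 + i`[8,3]=>3
8: grp=2,tig=0
[3] (0*2+1+8,2) = (9,2)
row: 3 vs 9

buggy=3 correct=9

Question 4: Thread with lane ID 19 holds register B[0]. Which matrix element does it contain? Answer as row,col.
6,4

L=19→G=19>>2=4, T=19&3=3
[0]→row 3·2+0+0=6  col G=4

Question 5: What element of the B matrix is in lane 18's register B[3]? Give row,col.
lane 18: G=4 (18/4), T=2 (18%4)
i=3: r=2*2+1+8=13, c=G=4

13,4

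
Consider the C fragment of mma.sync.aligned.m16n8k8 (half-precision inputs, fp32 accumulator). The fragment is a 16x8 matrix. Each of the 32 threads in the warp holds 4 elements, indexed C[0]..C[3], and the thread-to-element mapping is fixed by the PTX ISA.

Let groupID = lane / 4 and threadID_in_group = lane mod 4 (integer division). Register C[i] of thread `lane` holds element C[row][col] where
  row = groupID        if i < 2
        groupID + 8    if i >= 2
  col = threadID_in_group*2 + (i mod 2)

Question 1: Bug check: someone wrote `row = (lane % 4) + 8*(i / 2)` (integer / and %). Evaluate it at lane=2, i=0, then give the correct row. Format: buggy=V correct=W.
buggy=2 correct=0

`(lane % 4) + 8*(i / 2)`[2,0]->2
L=2->g=2>>2=0, t=2&3=2
[0]->row 0+0=0  col 2·2+0=4
row: 2 vs 0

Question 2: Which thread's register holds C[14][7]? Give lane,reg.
27,3

r=14⇒gr=6,Rb=1  c=7⇒th=3,odd=1
L=6*4+3=27  i=1*2+1=3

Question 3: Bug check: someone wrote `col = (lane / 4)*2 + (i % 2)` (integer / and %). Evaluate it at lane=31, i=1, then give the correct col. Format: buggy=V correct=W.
`(lane / 4)*2 + (i % 2)`[31,1]=>15
L=31=>grp=31>>2=7, tig=31&3=3
[1]=>row 7+0=7  col 3·2+1=7
col: 15 vs 7

buggy=15 correct=7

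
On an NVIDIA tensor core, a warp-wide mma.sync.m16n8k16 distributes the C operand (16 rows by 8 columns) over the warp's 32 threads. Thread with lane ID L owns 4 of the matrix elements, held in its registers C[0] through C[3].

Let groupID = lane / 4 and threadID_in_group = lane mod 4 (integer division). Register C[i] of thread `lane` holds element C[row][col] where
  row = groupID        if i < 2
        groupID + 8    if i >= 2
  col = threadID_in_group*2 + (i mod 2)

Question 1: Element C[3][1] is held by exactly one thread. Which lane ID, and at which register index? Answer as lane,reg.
12,1

r=3→G=3,rhi=0  c=1→T=0,p=1
L=3*4+0=12  i=0*2+1=1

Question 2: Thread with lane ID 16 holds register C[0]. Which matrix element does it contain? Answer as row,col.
lane 16=>16/4=4, 16 mod 4=0
i=0  r:4+0=>4  c:2·0+0=>0

4,0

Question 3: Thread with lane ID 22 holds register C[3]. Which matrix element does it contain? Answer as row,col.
lane 22: g=5 (22/4), t=2 (22%4)
i=3: r=5+8=13, c=2*2+1=5

13,5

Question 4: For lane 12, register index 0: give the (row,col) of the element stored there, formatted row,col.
3,0

12: gr=3,th=0
[0] (3+0,0*2+0) = (3,0)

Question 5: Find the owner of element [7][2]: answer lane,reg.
29,0

r=7->g=7,rb=0  c=2->t=1,b0=0
L=7*4+1=29  i=0*2+0=0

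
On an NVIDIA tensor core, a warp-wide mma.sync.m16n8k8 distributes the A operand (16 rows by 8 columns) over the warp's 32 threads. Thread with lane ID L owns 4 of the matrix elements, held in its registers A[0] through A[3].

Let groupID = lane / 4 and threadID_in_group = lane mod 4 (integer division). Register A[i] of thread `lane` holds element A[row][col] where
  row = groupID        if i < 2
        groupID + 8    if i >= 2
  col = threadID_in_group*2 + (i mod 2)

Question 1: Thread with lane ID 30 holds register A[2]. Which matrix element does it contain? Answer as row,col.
lane 30: gid=7 (30/4), tid=2 (30%4)
i=2: r=7+8=15, c=2*2+0=4

15,4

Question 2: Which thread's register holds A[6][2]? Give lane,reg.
25,0

r=6⇒gr=6,Rb=0  c=2⇒th=1,odd=0
L=6*4+1=25  i=0*2+0=0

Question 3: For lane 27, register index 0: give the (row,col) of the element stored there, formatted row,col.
L=27=>grp=27>>2=6, tig=27&3=3
[0]=>row 6+0=6  col 3·2+0=6

6,6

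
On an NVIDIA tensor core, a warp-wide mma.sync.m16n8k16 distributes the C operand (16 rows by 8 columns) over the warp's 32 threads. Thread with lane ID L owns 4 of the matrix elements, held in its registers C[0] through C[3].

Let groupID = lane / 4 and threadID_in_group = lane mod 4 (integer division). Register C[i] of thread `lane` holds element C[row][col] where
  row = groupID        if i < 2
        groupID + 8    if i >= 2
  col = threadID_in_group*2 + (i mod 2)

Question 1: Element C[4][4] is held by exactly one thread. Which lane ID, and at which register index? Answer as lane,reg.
r=4⇒gr=4,Rb=0  c=4⇒th=2,odd=0
L=4*4+2=18  i=0*2+0=0

18,0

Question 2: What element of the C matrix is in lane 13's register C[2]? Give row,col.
L=13⇒gr=13>>2=3, th=13&3=1
[2]⇒row 3+8=11  col 1·2+0=2

11,2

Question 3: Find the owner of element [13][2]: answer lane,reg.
r=13→G=5,rhi=1  c=2→T=1,p=0
L=5*4+1=21  i=1*2+0=2

21,2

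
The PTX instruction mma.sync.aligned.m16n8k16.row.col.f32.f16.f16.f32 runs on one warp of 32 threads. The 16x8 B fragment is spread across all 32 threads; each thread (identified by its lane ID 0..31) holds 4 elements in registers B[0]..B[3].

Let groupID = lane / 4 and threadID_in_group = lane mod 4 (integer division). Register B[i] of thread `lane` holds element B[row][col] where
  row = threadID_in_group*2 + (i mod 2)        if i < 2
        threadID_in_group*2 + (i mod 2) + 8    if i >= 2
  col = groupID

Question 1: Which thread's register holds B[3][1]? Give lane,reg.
c=1→G=1  r=3→rhi=0,T=1,p=1
L=1*4+1=5  i=0*2+1=1

5,1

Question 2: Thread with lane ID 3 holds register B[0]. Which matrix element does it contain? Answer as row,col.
L=3->gid=3>>2=0, tid=3&3=3
[0]->row 3·2+0+0=6  col gid=0

6,0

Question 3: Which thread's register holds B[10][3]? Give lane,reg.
c:3=>grp=3  r:10=>rB=1,tig=1,lo=0
L=3*4+1=13  i=1*2+0=2

13,2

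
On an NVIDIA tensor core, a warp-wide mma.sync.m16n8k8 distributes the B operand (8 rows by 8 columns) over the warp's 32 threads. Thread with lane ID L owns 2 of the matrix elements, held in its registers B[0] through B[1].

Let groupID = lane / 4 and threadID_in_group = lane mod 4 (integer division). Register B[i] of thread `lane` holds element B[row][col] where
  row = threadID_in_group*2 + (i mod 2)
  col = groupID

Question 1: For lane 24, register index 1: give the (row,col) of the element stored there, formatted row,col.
lane 24: gid=6 (24/4), tid=0 (24%4)
i=1: r=0*2+1=1, c=gid=6

1,6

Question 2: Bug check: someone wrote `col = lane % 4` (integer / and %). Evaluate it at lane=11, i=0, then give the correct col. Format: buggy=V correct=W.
buggy=3 correct=2

`lane % 4`[11,0]⇒3
lane 11⇒11/4=2, 11 mod 4=3
i=0  r:2·3+0⇒6  c:2
col: 3 vs 2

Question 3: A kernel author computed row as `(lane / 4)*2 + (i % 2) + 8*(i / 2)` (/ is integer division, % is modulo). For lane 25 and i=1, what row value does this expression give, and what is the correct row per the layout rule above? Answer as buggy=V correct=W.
buggy=13 correct=3

`(lane / 4)*2 + (i % 2) + 8*(i / 2)`[25,1]->13
25: g=6,t=1
[1] (1*2+1,6) = (3,6)
row: 13 vs 3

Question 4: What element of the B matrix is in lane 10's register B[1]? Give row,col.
lane 10->10/4=2, 10 mod 4=2
i=1  r:2·2+1->5  c:2

5,2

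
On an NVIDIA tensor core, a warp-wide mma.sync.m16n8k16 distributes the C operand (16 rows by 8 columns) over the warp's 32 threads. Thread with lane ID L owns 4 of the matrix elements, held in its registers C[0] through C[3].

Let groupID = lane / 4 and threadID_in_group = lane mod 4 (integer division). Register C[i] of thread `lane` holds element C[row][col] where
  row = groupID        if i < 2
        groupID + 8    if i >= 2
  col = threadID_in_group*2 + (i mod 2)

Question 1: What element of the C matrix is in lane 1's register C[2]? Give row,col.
1: gr=0,th=1
[2] (0+8,1*2+0) = (8,2)

8,2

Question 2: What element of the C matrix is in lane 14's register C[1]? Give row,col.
3,5

L=14->gid=14>>2=3, tid=14&3=2
[1]->row 3+0=3  col 2·2+1=5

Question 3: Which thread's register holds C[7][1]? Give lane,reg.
r=7⇒gr=7,Rb=0  c=1⇒th=0,odd=1
L=7*4+0=28  i=0*2+1=1

28,1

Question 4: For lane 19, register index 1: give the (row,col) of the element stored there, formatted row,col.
L=19->g=19>>2=4, t=19&3=3
[1]->row 4+0=4  col 3·2+1=7

4,7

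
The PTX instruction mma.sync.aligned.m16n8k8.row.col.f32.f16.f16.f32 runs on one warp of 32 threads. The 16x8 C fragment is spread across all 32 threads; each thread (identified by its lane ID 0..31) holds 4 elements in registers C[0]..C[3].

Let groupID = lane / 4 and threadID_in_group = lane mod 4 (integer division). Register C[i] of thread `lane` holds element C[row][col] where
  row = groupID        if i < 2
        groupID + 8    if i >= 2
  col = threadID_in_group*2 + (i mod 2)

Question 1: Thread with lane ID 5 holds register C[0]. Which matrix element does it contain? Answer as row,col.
1,2

lane 5: G=1 (5/4), T=1 (5%4)
i=0: r=1+0=1, c=1*2+0=2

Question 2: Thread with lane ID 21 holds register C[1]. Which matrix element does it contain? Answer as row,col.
lane 21=>21/4=5, 21 mod 4=1
i=1  r:5+0=>5  c:2·1+1=>3

5,3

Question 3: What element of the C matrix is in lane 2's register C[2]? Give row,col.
lane 2: g=0 (2/4), t=2 (2%4)
i=2: r=0+8=8, c=2*2+0=4

8,4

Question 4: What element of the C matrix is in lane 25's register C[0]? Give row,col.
6,2

L=25=>grp=25>>2=6, tig=25&3=1
[0]=>row 6+0=6  col 1·2+0=2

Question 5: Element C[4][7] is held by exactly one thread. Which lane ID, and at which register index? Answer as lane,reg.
r=4⇒gr=4,Rb=0  c=7⇒th=3,odd=1
L=4*4+3=19  i=0*2+1=1

19,1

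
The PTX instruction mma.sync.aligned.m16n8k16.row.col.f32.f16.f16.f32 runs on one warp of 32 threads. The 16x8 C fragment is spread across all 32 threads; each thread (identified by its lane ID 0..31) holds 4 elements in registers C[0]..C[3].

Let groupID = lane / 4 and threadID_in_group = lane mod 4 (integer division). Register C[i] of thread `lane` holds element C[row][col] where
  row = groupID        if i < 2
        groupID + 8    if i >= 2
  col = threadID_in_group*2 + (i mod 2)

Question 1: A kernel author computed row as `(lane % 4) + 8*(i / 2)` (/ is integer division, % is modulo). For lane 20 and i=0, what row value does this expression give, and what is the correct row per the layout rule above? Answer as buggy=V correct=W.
buggy=0 correct=5

`(lane % 4) + 8*(i / 2)`[20,0]->0
20: g=5,t=0
[0] (5+0,0*2+0) = (5,0)
row: 0 vs 5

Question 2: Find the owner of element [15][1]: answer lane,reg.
r:15=>grp=7,rB=1  c:1=>tig=0,lo=1
L=7*4+0=28  i=1*2+1=3

28,3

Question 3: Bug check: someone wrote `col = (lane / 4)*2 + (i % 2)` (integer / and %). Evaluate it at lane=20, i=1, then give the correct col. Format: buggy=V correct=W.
`(lane / 4)*2 + (i % 2)`[20,1]->11
lane 20: g=5 (20/4), t=0 (20%4)
i=1: r=5+0=5, c=0*2+1=1
col: 11 vs 1

buggy=11 correct=1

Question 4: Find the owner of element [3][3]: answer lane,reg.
r:3=>grp=3,rB=0  c:3=>tig=1,lo=1
L=3*4+1=13  i=0*2+1=1

13,1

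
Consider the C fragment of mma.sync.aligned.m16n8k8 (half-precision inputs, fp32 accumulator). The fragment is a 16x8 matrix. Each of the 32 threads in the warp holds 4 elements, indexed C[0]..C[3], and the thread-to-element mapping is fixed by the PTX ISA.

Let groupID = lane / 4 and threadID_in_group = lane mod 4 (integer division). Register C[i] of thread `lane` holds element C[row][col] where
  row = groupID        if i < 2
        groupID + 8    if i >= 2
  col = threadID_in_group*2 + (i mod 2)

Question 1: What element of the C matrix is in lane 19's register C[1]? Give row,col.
4,7

19: gid=4,tid=3
[1] (4+0,3*2+1) = (4,7)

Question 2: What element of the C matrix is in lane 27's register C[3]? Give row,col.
27: gid=6,tid=3
[3] (6+8,3*2+1) = (14,7)

14,7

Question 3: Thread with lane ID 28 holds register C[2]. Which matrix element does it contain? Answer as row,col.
15,0

L=28→G=28>>2=7, T=28&3=0
[2]→row 7+8=15  col 0·2+0=0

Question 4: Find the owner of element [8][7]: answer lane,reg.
r=8⇒gr=0,Rb=1  c=7⇒th=3,odd=1
L=0*4+3=3  i=1*2+1=3

3,3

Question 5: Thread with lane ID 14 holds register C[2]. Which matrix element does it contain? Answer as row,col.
lane 14: g=3 (14/4), t=2 (14%4)
i=2: r=3+8=11, c=2*2+0=4

11,4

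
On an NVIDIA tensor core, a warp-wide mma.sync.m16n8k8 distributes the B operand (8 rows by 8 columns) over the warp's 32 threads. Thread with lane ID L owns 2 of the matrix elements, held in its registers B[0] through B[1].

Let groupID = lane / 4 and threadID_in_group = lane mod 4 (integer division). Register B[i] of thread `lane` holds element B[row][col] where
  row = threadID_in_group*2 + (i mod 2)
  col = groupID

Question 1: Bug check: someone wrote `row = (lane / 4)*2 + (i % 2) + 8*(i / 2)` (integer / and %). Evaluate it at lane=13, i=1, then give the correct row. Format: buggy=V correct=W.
`(lane / 4)*2 + (i % 2) + 8*(i / 2)`[13,1]=>7
lane 13: grp=3 (13/4), tig=1 (13%4)
i=1: r=1*2+1=3, c=grp=3
row: 7 vs 3

buggy=7 correct=3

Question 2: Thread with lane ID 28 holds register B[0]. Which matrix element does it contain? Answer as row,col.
0,7

lane 28→28/4=7, 28 mod 4=0
i=0  r:2·0+0→0  c:7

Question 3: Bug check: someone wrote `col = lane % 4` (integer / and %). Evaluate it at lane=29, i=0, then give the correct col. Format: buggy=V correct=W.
buggy=1 correct=7

`lane % 4`[29,0]->1
lane 29->29/4=7, 29 mod 4=1
i=0  r:2·1+0->2  c:7
col: 1 vs 7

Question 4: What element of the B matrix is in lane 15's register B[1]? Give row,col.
7,3

lane 15=>15/4=3, 15 mod 4=3
i=1  r:2·3+1=>7  c:3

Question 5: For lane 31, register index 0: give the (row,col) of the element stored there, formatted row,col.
6,7

31: gr=7,th=3
[0] (3*2+0,7) = (6,7)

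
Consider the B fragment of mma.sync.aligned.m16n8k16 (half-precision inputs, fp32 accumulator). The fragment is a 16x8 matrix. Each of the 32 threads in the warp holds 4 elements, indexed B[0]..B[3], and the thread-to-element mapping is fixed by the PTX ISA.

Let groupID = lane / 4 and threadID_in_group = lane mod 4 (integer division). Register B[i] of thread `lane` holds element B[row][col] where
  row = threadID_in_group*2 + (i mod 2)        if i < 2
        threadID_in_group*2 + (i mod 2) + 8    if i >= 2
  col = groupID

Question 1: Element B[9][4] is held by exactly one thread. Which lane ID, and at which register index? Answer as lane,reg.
c:4=>grp=4  r:9=>rB=1,tig=0,lo=1
L=4*4+0=16  i=1*2+1=3

16,3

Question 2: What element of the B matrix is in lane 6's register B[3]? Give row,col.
13,1

lane 6->6/4=1, 6 mod 4=2
i=3  r:2·2+1+8->13  c:1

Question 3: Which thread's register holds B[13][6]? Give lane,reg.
26,3

c=6⇒gr=6  r=13⇒Rb=1,th=2,odd=1
L=6*4+2=26  i=1*2+1=3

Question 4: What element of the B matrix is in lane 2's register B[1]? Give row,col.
lane 2->2/4=0, 2 mod 4=2
i=1  r:2·2+1+0->5  c:0

5,0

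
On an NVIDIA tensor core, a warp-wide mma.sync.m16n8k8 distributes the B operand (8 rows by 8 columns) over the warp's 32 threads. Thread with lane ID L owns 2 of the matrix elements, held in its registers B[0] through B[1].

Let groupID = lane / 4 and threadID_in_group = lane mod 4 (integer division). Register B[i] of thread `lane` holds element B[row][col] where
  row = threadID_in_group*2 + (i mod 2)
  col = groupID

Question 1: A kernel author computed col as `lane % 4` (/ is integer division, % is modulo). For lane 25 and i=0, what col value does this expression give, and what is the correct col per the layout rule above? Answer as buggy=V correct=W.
`lane % 4`[25,0]=>1
L=25=>grp=25>>2=6, tig=25&3=1
[0]=>row 1·2+0=2  col grp=6
col: 1 vs 6

buggy=1 correct=6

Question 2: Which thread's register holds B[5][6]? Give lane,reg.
26,1

c=6⇒gr=6  r=5⇒th=2,odd=1
L=6*4+2=26  i=1=1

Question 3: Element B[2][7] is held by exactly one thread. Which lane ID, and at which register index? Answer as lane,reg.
c: 7->gid=7  r: 2->tid=1,i&1=0
L=7*4+1=29  i=0=0

29,0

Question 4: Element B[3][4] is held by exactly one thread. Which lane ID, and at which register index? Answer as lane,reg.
17,1

c=4->g=4  r=3->t=1,b0=1
L=4*4+1=17  i=1=1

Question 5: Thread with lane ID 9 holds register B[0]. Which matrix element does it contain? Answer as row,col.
2,2

L=9->gid=9>>2=2, tid=9&3=1
[0]->row 1·2+0=2  col gid=2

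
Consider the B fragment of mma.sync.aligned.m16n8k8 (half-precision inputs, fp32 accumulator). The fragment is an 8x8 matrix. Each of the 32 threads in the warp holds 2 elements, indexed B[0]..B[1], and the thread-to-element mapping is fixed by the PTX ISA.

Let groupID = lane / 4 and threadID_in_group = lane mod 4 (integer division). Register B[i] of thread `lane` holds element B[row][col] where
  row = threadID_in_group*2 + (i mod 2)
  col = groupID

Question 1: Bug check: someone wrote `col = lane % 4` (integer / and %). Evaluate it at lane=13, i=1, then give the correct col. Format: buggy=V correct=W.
`lane % 4`[13,1]->1
lane 13: g=3 (13/4), t=1 (13%4)
i=1: r=1*2+1=3, c=g=3
col: 1 vs 3

buggy=1 correct=3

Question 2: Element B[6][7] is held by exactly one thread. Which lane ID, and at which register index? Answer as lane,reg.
31,0

c: 7->gid=7  r: 6->tid=3,i&1=0
L=7*4+3=31  i=0=0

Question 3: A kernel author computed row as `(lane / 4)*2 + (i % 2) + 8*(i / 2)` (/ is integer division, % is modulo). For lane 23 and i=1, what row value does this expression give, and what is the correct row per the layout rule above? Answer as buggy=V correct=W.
`(lane / 4)*2 + (i % 2) + 8*(i / 2)`[23,1]⇒11
lane 23: gr=5 (23/4), th=3 (23%4)
i=1: r=3*2+1=7, c=gr=5
row: 11 vs 7

buggy=11 correct=7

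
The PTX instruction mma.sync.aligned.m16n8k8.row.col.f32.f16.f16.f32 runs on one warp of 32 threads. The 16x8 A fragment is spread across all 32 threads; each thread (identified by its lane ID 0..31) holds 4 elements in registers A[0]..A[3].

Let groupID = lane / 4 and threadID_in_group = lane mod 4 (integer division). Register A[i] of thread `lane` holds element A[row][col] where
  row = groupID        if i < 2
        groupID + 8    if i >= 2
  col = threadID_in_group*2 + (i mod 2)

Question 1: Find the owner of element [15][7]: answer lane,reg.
r: 15->gid=7,r8=1  c: 7->tid=3,i&1=1
L=7*4+3=31  i=1*2+1=3

31,3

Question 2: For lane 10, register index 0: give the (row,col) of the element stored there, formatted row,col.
2,4

L=10->gid=10>>2=2, tid=10&3=2
[0]->row 2+0=2  col 2·2+0=4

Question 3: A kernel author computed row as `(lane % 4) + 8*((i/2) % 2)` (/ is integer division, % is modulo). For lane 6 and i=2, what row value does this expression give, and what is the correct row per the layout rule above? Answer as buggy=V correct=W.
`(lane % 4) + 8*((i/2) % 2)`[6,2]->10
L=6->gid=6>>2=1, tid=6&3=2
[2]->row 1+8=9  col 2·2+0=4
row: 10 vs 9

buggy=10 correct=9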